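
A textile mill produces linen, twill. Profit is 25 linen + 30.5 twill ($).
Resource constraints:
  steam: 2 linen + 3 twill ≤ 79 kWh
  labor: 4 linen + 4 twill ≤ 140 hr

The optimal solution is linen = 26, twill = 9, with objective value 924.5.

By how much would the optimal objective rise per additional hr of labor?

Both steam and labor are binding at x*.
From A_Bᵀ y = c: 2·y_steam + 4·y_labor = 25; 3·y_steam + 4·y_labor = 30.5.
This yields shadow prices y_steam = 5.5, y_labor = 3.5.
Shadow price of labor = 3.5.

3.5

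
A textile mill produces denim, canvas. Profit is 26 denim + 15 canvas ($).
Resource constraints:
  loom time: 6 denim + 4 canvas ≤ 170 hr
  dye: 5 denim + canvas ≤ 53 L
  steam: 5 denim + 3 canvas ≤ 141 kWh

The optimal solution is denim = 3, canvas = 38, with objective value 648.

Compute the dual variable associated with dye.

1

Binding: loom time and dye. Non-binding: steam (12 unused).
By complementary slackness, y = 0 for the non-binding constraint.
Dual feasibility on the basic columns requires 6·y_loom time + 5·y_dye = 26, 4·y_loom time + 1·y_dye = 15.
→ y_loom time = 3.5 and y_dye = 1.
Shadow price of dye = 1.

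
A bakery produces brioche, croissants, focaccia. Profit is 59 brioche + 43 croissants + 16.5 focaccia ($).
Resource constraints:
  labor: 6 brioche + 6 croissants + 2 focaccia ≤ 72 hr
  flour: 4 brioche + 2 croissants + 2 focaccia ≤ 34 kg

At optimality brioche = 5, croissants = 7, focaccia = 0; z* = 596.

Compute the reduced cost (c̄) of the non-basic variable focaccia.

Both labor and flour are binding at x*.
The binding rows give the dual system: 6·y_labor + 4·y_flour = 59 and 6·y_labor + 2·y_flour = 43.
This yields shadow prices y_labor = 4.5, y_flour = 8.
Reduced cost of focaccia: c₃ − yᵀa₃ = 16.5 − (4.5·2 + 8·2) = 16.5 − 25 = -8.5.

-8.5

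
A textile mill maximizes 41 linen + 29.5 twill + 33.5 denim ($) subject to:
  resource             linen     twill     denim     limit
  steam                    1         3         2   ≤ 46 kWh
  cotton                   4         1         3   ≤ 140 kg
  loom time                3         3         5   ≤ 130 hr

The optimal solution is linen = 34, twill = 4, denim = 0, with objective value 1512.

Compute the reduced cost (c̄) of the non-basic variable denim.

Binding: steam and cotton. Non-binding: loom time (16 unused).
By complementary slackness, y = 0 for the non-binding constraint.
The binding rows give the dual system: 1·y_steam + 4·y_cotton = 41 and 3·y_steam + 1·y_cotton = 29.5.
Solving: y_steam = 7, y_cotton = 8.5.
Reduced cost of denim: c₃ − yᵀa₃ = 33.5 − (7·2 + 8.5·3) = 33.5 − 39.5 = -6.

-6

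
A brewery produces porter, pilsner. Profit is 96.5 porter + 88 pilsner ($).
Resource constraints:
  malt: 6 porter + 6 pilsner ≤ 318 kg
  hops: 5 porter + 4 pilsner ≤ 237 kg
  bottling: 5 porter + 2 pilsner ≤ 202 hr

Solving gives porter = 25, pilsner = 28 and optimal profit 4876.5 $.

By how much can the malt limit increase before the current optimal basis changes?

Binding constraints: malt, hops. The basis is B = [[6,6],[5,4]] with det -6.
Per unit increase in malt, x* moves by d = (-0.6667, 0.8333).
The basis stays optimal until porter reaches 0; allowable increase = 37.5 kg.

37.5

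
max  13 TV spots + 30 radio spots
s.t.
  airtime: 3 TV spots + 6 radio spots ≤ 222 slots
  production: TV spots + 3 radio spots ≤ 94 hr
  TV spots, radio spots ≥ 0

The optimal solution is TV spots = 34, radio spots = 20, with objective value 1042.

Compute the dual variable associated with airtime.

At the optimum: airtime uses 222 of 222 (binding); production uses 94 of 94 (binding).
The binding rows give the dual system: 3·y_airtime + 1·y_production = 13 and 6·y_airtime + 3·y_production = 30.
Solving: y_airtime = 3, y_production = 4.
Shadow price of airtime = 3.

3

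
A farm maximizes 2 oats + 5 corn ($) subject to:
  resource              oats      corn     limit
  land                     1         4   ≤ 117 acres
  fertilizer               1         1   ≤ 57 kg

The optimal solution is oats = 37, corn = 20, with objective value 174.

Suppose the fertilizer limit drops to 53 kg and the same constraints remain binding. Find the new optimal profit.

170

Check each constraint at x*: land 117/117 (tight); fertilizer 57/57 (tight).
From A_Bᵀ y = c: 1·y_land + 1·y_fertilizer = 2; 4·y_land + 1·y_fertilizer = 5.
Solving: y_land = 1, y_fertilizer = 1.
Δz = y_fertilizer·Δb = 1 × (-4) = -4, so new z* = 174 − 4 = 170.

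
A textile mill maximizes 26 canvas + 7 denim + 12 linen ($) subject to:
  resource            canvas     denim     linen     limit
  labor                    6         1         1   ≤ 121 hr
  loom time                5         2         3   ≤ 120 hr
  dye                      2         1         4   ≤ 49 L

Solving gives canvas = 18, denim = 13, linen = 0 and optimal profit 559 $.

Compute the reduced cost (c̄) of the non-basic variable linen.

-7

Check each constraint at x*: labor 121/121 (tight); loom time 116/120 (slack 4); dye 49/49 (tight).
Slack constraints have shadow price 0 (complementary slackness).
From A_Bᵀ y = c: 6·y_labor + 2·y_dye = 26; 1·y_labor + 1·y_dye = 7.
Solving: y_labor = 3, y_dye = 4.
Reduced cost of linen: c₃ − yᵀa₃ = 12 − (3·1 + 4·4) = 12 − 19 = -7.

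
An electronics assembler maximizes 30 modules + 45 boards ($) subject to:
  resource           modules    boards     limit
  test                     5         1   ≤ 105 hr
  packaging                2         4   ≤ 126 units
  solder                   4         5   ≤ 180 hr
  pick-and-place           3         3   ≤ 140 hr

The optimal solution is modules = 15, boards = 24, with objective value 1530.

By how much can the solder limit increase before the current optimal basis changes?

2

Binding constraints: packaging, solder. The basis is B = [[2,4],[4,5]] with det -6.
Per unit increase in solder, x* moves by d = (0.6667, -0.3333).
The basis stays optimal until test becomes binding; allowable increase = 2 hr.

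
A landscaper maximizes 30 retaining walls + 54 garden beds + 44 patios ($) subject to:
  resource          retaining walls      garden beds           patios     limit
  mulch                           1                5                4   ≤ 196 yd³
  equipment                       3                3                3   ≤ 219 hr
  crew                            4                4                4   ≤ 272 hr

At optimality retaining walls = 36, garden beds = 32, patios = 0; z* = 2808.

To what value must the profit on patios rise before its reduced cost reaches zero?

At the optimum: mulch uses 196 of 196 (binding); equipment uses 204 of 219 (slack = 15); crew uses 272 of 272 (binding).
Since equipment is not tight, its dual is 0.
From A_Bᵀ y = c: 1·y_mulch + 4·y_crew = 30; 5·y_mulch + 4·y_crew = 54.
Solving: y_mulch = 6, y_crew = 6.
patios enters the basis when its profit ≥ yᵀa₃ = 6·4 + 6·4 = 48.

48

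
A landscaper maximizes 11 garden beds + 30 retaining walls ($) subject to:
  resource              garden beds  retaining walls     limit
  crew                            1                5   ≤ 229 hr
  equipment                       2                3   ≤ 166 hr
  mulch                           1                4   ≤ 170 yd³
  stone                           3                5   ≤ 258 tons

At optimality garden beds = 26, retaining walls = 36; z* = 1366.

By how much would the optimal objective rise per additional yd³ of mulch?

5

At the optimum: crew uses 206 of 229 (slack = 23); equipment uses 160 of 166 (slack = 6); mulch uses 170 of 170 (binding); stone uses 258 of 258 (binding).
Slack constraints have shadow price 0 (complementary slackness).
The binding rows give the dual system: 1·y_mulch + 3·y_stone = 11 and 4·y_mulch + 5·y_stone = 30.
This yields shadow prices y_mulch = 5, y_stone = 2.
Shadow price of mulch = 5.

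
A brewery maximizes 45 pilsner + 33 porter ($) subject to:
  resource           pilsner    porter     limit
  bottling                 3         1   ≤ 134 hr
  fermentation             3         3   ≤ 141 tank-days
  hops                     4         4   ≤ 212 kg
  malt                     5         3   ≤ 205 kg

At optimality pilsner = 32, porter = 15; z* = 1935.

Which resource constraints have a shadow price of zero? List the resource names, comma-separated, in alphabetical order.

bottling: 111/134 (slack 23)
fermentation: 141/141 (binding)
hops: 188/212 (slack 24)
malt: 205/205 (binding)
By complementary slackness, a constraint with positive slack has shadow price 0 → bottling, hops.

bottling, hops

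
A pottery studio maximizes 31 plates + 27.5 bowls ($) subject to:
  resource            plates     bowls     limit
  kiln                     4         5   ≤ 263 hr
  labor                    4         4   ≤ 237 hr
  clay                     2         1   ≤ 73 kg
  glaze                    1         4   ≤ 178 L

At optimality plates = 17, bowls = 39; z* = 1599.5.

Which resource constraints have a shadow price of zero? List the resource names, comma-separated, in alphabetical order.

kiln: 263/263 (binding)
labor: 224/237 (slack 13)
clay: 73/73 (binding)
glaze: 173/178 (slack 5)
By complementary slackness, a constraint with positive slack has shadow price 0 → glaze, labor.

glaze, labor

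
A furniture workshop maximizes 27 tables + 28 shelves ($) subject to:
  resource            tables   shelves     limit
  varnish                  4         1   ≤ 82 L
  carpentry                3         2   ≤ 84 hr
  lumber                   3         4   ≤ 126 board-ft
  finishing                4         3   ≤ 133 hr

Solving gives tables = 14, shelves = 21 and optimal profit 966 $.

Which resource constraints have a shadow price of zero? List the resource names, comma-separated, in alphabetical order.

varnish: 77/82 (slack 5)
carpentry: 84/84 (binding)
lumber: 126/126 (binding)
finishing: 119/133 (slack 14)
By complementary slackness, a constraint with positive slack has shadow price 0 → finishing, varnish.

finishing, varnish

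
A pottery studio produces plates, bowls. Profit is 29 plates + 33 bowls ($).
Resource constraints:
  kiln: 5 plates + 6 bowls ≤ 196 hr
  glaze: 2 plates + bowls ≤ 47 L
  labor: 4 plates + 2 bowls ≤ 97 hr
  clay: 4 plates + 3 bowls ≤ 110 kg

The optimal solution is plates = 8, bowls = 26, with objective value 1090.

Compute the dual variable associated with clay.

Binding: kiln and clay. Non-binding: glaze (5 unused), labor (13 unused).
Slack constraints have shadow price 0 (complementary slackness).
Dual feasibility on the basic columns requires 5·y_kiln + 4·y_clay = 29, 6·y_kiln + 3·y_clay = 33.
→ y_kiln = 5 and y_clay = 1.
Shadow price of clay = 1.

1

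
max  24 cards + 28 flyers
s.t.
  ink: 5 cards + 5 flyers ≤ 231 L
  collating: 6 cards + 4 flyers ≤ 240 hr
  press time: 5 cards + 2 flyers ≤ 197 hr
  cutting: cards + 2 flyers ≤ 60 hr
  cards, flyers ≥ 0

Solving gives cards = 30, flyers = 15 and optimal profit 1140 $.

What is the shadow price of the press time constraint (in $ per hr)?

0

Binding: collating and cutting. Non-binding: ink (6 unused), press time (17 unused).
Since ink, press time are not tight, their duals are 0.
The binding rows give the dual system: 6·y_collating + 1·y_cutting = 24 and 4·y_collating + 2·y_cutting = 28.
Solving: y_collating = 2.5, y_cutting = 9.
Shadow price of press time = 0.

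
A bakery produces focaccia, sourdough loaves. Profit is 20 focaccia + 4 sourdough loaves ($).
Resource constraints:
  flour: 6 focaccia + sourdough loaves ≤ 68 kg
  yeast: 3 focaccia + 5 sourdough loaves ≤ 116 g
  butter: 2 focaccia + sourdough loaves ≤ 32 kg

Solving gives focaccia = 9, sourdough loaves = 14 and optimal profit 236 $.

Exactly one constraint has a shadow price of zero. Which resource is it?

flour: 68/68 (binding)
yeast: 97/116 (slack 19)
butter: 32/32 (binding)
By complementary slackness, a constraint with positive slack has shadow price 0 → yeast.

yeast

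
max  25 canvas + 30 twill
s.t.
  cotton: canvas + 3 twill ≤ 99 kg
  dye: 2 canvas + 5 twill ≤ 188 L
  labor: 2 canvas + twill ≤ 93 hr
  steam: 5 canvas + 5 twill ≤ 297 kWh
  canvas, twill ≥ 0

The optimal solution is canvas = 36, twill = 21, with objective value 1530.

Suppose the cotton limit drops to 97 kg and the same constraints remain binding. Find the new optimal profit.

1516

Binding: cotton and labor. Non-binding: dye (11 unused), steam (12 unused).
Since dye, steam are not tight, their duals are 0.
Dual feasibility on the basic columns requires 1·y_cotton + 2·y_labor = 25, 3·y_cotton + 1·y_labor = 30.
Solving: y_cotton = 7, y_labor = 9.
Δz = y_cotton·Δb = 7 × (-2) = -14, so new z* = 1530 − 14 = 1516.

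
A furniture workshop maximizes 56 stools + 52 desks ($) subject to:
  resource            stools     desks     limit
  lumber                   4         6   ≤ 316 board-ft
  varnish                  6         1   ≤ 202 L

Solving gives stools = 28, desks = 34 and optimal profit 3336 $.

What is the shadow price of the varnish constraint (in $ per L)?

4

At the optimum: lumber uses 316 of 316 (binding); varnish uses 202 of 202 (binding).
Dual feasibility on the basic columns requires 4·y_lumber + 6·y_varnish = 56, 6·y_lumber + 1·y_varnish = 52.
This yields shadow prices y_lumber = 8, y_varnish = 4.
Shadow price of varnish = 4.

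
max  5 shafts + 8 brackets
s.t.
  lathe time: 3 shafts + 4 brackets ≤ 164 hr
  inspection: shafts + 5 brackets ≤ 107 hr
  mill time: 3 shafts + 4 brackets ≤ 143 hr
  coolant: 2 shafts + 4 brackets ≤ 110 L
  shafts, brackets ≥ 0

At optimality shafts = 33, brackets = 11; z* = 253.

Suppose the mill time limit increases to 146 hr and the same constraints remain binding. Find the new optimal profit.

At the optimum: lathe time uses 143 of 164 (slack = 21); inspection uses 88 of 107 (slack = 19); mill time uses 143 of 143 (binding); coolant uses 110 of 110 (binding).
Slack constraints have shadow price 0 (complementary slackness).
The binding rows give the dual system: 3·y_mill time + 2·y_coolant = 5 and 4·y_mill time + 4·y_coolant = 8.
Solving: y_mill time = 1, y_coolant = 1.
Δz = y_mill time·Δb = 1 × (3) = 3, so new z* = 253 + 3 = 256.

256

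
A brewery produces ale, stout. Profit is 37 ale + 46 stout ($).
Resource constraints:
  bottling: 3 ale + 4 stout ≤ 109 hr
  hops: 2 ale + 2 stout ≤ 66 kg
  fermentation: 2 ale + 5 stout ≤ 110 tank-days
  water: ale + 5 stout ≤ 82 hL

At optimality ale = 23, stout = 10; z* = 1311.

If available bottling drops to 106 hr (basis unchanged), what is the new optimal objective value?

Check each constraint at x*: bottling 109/109 (tight); hops 66/66 (tight); fermentation 96/110 (slack 14); water 73/82 (slack 9).
Since fermentation, water are not tight, their duals are 0.
From A_Bᵀ y = c: 3·y_bottling + 2·y_hops = 37; 4·y_bottling + 2·y_hops = 46.
This yields shadow prices y_bottling = 9, y_hops = 5.
Δz = y_bottling·Δb = 9 × (-3) = -27, so new z* = 1311 − 27 = 1284.

1284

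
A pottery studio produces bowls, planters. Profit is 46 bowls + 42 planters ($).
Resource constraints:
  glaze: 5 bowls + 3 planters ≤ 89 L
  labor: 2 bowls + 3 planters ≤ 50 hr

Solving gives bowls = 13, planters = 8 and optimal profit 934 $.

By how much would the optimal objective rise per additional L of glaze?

Check each constraint at x*: glaze 89/89 (tight); labor 50/50 (tight).
The binding rows give the dual system: 5·y_glaze + 2·y_labor = 46 and 3·y_glaze + 3·y_labor = 42.
→ y_glaze = 6 and y_labor = 8.
Shadow price of glaze = 6.

6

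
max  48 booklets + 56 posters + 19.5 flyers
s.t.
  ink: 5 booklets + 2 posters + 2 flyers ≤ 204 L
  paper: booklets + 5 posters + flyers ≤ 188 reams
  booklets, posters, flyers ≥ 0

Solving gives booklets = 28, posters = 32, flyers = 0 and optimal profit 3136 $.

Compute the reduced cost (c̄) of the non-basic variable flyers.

-4.5

At the optimum: ink uses 204 of 204 (binding); paper uses 188 of 188 (binding).
The binding rows give the dual system: 5·y_ink + 1·y_paper = 48 and 2·y_ink + 5·y_paper = 56.
This yields shadow prices y_ink = 8, y_paper = 8.
Reduced cost of flyers: c₃ − yᵀa₃ = 19.5 − (8·2 + 8·1) = 19.5 − 24 = -4.5.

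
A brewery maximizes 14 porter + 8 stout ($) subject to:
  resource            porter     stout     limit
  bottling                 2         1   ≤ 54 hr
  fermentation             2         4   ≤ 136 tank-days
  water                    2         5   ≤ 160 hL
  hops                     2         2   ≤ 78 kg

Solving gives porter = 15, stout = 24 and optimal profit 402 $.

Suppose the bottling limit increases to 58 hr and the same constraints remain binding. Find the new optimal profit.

426

At the optimum: bottling uses 54 of 54 (binding); fermentation uses 126 of 136 (slack = 10); water uses 150 of 160 (slack = 10); hops uses 78 of 78 (binding).
Slack constraints have shadow price 0 (complementary slackness).
The binding rows give the dual system: 2·y_bottling + 2·y_hops = 14 and 1·y_bottling + 2·y_hops = 8.
→ y_bottling = 6 and y_hops = 1.
Δz = y_bottling·Δb = 6 × (4) = 24, so new z* = 402 + 24 = 426.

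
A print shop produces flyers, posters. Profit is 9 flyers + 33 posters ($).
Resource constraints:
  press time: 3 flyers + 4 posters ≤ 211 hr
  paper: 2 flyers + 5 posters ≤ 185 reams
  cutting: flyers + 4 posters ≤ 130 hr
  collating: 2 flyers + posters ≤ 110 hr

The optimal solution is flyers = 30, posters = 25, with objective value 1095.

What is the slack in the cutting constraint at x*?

cutting used = 1·30 + 4·25 = 130; slack = 130 − 130 = 0.

0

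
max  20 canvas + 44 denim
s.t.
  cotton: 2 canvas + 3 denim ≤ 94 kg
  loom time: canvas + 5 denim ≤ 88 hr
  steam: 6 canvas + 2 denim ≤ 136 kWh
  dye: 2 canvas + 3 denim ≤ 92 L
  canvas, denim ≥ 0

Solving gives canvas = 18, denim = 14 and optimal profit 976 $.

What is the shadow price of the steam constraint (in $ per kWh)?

Binding: loom time and steam. Non-binding: cotton (16 unused), dye (14 unused).
Slack constraints have shadow price 0 (complementary slackness).
From A_Bᵀ y = c: 1·y_loom time + 6·y_steam = 20; 5·y_loom time + 2·y_steam = 44.
This yields shadow prices y_loom time = 8, y_steam = 2.
Shadow price of steam = 2.

2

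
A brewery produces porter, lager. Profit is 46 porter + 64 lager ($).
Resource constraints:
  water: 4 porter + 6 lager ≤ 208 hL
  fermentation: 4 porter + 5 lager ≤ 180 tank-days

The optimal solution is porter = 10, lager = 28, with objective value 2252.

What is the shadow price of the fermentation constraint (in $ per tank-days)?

5

Both water and fermentation are binding at x*.
Dual feasibility on the basic columns requires 4·y_water + 4·y_fermentation = 46, 6·y_water + 5·y_fermentation = 64.
Solving: y_water = 6.5, y_fermentation = 5.
Shadow price of fermentation = 5.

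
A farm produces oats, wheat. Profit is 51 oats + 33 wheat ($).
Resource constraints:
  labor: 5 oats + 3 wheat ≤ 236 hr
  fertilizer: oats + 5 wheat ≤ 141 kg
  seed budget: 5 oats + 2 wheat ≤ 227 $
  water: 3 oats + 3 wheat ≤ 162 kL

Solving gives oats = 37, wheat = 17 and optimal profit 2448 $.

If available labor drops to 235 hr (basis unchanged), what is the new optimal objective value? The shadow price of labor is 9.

Δb = -1, so new z* = 2448 + (9)·(-1) = 2448 − 9 = 2439.

2439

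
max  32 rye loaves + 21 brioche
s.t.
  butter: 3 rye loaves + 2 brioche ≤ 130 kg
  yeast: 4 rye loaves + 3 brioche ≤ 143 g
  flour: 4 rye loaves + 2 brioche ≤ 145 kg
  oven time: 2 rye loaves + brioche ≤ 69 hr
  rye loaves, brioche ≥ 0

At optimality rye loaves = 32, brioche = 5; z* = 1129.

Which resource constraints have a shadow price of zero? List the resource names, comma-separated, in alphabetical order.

butter: 106/130 (slack 24)
yeast: 143/143 (binding)
flour: 138/145 (slack 7)
oven time: 69/69 (binding)
By complementary slackness, a constraint with positive slack has shadow price 0 → butter, flour.

butter, flour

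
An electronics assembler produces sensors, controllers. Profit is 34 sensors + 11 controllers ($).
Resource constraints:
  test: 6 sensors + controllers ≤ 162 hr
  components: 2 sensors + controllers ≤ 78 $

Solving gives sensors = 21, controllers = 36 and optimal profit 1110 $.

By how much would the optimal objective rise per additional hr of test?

Both test and components are binding at x*.
The binding rows give the dual system: 6·y_test + 2·y_components = 34 and 1·y_test + 1·y_components = 11.
This yields shadow prices y_test = 3, y_components = 8.
Shadow price of test = 3.

3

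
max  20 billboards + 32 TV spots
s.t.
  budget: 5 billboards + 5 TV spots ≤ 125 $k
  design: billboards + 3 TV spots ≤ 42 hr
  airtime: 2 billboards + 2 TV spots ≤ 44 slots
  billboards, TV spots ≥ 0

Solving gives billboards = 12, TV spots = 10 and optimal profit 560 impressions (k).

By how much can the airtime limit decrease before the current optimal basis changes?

16

Binding constraints: design, airtime. The basis is B = [[1,3],[2,2]] with det -4.
Per unit decrease in airtime, x* moves by d = (-0.75, 0.25).
The basis stays optimal until billboards reaches 0; allowable decrease = 16 slots.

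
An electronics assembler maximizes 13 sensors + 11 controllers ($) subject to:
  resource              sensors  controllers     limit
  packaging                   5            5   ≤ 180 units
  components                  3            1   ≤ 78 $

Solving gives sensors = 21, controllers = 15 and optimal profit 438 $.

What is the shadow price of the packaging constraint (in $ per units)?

2

At the optimum: packaging uses 180 of 180 (binding); components uses 78 of 78 (binding).
Dual feasibility on the basic columns requires 5·y_packaging + 3·y_components = 13, 5·y_packaging + 1·y_components = 11.
→ y_packaging = 2 and y_components = 1.
Shadow price of packaging = 2.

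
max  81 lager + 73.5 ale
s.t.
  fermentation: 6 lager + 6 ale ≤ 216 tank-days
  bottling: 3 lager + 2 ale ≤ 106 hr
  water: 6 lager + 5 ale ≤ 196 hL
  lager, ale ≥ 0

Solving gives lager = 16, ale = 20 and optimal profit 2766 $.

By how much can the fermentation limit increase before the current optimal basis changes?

Binding constraints: fermentation, water. The basis is B = [[6,6],[6,5]] with det -6.
Per unit increase in fermentation, x* moves by d = (-0.8333, 1).
The basis stays optimal until lager reaches 0; allowable increase = 19.2 tank-days.

19.2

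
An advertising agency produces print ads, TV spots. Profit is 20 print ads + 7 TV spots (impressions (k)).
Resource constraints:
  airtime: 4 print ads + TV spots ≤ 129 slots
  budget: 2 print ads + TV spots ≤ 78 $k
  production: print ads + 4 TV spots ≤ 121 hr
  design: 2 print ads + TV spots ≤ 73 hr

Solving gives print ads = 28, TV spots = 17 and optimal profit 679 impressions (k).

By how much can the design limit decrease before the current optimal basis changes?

Binding constraints: airtime, design. The basis is B = [[4,1],[2,1]] with det 2.
Per unit decrease in design, x* moves by d = (0.5, -2).
The basis stays optimal until TV spots reaches 0; allowable decrease = 8.5 hr.

8.5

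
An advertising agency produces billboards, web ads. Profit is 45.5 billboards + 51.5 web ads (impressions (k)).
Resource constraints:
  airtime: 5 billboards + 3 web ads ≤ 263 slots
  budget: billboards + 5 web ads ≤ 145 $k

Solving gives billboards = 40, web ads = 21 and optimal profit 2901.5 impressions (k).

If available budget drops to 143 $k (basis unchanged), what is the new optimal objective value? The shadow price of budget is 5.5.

Δb = -2, so new z* = 2901.5 + (5.5)·(-2) = 2901.5 − 11 = 2890.5.

2890.5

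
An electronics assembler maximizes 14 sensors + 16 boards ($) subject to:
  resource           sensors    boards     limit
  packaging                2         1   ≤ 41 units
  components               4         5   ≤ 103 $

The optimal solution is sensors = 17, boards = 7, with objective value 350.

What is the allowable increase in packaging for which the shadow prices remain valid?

Binding constraints: packaging, components. The basis is B = [[2,1],[4,5]] with det 6.
Per unit increase in packaging, x* moves by d = (0.8333, -0.6667).
The basis stays optimal until boards reaches 0; allowable increase = 10.5 units.

10.5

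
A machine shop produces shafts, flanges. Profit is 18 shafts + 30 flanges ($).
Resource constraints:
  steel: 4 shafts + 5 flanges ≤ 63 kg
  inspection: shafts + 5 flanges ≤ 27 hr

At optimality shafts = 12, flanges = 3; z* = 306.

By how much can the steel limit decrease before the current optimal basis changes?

36

Binding constraints: steel, inspection. The basis is B = [[4,5],[1,5]] with det 15.
Per unit decrease in steel, x* moves by d = (-0.3333, 0.0667).
The basis stays optimal until shafts reaches 0; allowable decrease = 36 kg.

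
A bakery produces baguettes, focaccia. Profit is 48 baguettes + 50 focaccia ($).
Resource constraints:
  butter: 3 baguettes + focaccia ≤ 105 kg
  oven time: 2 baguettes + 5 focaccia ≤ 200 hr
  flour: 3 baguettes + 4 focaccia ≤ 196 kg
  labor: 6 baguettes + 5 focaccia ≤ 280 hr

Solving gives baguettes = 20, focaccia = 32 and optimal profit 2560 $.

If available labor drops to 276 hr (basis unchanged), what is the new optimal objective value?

Check each constraint at x*: butter 92/105 (slack 13); oven time 200/200 (tight); flour 188/196 (slack 8); labor 280/280 (tight).
Since butter, flour are not tight, their duals are 0.
The binding rows give the dual system: 2·y_oven time + 6·y_labor = 48 and 5·y_oven time + 5·y_labor = 50.
→ y_oven time = 3 and y_labor = 7.
Δz = y_labor·Δb = 7 × (-4) = -28, so new z* = 2560 − 28 = 2532.

2532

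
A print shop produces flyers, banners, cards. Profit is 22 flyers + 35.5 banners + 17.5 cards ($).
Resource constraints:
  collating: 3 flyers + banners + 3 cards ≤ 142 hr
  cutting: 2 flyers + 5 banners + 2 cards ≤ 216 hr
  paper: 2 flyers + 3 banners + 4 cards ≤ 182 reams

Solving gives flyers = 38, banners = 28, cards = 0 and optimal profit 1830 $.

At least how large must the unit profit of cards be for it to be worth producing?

22

Check each constraint at x*: collating 142/142 (tight); cutting 216/216 (tight); paper 160/182 (slack 22).
Slack constraints have shadow price 0 (complementary slackness).
Dual feasibility on the basic columns requires 3·y_collating + 2·y_cutting = 22, 1·y_collating + 5·y_cutting = 35.5.
This yields shadow prices y_collating = 3, y_cutting = 6.5.
cards enters the basis when its profit ≥ yᵀa₃ = 3·3 + 6.5·2 = 22.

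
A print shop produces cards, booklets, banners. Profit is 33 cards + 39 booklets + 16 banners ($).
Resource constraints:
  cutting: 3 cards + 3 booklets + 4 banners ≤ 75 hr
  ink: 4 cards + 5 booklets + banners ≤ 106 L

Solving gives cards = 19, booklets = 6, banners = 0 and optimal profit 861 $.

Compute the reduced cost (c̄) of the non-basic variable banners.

Both cutting and ink are binding at x*.
The binding rows give the dual system: 3·y_cutting + 4·y_ink = 33 and 3·y_cutting + 5·y_ink = 39.
This yields shadow prices y_cutting = 3, y_ink = 6.
Reduced cost of banners: c₃ − yᵀa₃ = 16 − (3·4 + 6·1) = 16 − 18 = -2.

-2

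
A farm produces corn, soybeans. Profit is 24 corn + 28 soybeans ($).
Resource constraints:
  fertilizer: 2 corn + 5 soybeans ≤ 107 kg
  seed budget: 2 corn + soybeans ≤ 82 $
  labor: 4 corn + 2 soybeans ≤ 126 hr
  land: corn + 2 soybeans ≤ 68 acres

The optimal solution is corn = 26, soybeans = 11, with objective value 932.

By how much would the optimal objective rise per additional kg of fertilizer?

4

At the optimum: fertilizer uses 107 of 107 (binding); seed budget uses 63 of 82 (slack = 19); labor uses 126 of 126 (binding); land uses 48 of 68 (slack = 20).
Since seed budget, land are not tight, their duals are 0.
The binding rows give the dual system: 2·y_fertilizer + 4·y_labor = 24 and 5·y_fertilizer + 2·y_labor = 28.
This yields shadow prices y_fertilizer = 4, y_labor = 4.
Shadow price of fertilizer = 4.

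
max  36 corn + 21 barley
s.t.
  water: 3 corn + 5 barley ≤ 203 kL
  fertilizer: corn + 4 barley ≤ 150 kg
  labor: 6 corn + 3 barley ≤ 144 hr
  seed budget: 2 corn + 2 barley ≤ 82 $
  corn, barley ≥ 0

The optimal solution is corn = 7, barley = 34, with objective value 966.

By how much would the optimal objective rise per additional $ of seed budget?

3

Check each constraint at x*: water 191/203 (slack 12); fertilizer 143/150 (slack 7); labor 144/144 (tight); seed budget 82/82 (tight).
By complementary slackness, y = 0 for the non-binding constraints.
Dual feasibility on the basic columns requires 6·y_labor + 2·y_seed budget = 36, 3·y_labor + 2·y_seed budget = 21.
→ y_labor = 5 and y_seed budget = 3.
Shadow price of seed budget = 3.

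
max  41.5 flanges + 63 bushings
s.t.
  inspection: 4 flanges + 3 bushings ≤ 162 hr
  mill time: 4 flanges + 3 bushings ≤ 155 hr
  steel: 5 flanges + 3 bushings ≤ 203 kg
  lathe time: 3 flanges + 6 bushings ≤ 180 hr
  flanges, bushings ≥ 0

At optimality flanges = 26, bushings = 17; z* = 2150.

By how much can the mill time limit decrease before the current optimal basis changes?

65

Binding constraints: mill time, lathe time. The basis is B = [[4,3],[3,6]] with det 15.
Per unit decrease in mill time, x* moves by d = (-0.4, 0.2).
The basis stays optimal until flanges reaches 0; allowable decrease = 65 hr.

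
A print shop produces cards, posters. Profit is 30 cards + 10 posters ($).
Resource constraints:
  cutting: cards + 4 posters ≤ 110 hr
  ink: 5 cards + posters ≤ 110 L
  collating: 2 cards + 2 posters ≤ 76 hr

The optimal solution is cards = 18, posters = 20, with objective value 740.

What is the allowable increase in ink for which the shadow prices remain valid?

Binding constraints: ink, collating. The basis is B = [[5,1],[2,2]] with det 8.
Per unit increase in ink, x* moves by d = (0.25, -0.25).
The basis stays optimal until posters reaches 0; allowable increase = 80 L.

80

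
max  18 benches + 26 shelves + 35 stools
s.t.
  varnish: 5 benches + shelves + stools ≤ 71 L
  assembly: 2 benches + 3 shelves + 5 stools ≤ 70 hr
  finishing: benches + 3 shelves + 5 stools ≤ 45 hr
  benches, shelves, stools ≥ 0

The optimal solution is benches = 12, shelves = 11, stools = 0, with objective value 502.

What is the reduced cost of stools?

Check each constraint at x*: varnish 71/71 (tight); assembly 57/70 (slack 13); finishing 45/45 (tight).
Since assembly is not tight, its dual is 0.
Dual feasibility on the basic columns requires 5·y_varnish + 1·y_finishing = 18, 1·y_varnish + 3·y_finishing = 26.
Solving: y_varnish = 2, y_finishing = 8.
Reduced cost of stools: c₃ − yᵀa₃ = 35 − (2·1 + 8·5) = 35 − 42 = -7.

-7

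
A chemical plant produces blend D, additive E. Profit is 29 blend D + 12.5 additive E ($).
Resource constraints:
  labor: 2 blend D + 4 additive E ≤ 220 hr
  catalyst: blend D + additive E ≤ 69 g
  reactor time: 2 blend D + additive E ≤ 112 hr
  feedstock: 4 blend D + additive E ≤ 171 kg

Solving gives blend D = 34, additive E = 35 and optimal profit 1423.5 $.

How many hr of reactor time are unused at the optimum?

9

reactor time used = 2·34 + 1·35 = 103; slack = 112 − 103 = 9.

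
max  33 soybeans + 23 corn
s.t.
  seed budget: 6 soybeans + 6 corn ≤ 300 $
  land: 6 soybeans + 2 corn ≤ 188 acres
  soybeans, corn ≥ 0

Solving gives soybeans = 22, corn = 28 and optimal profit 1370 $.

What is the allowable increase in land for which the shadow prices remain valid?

Binding constraints: seed budget, land. The basis is B = [[6,6],[6,2]] with det -24.
Per unit increase in land, x* moves by d = (0.25, -0.25).
The basis stays optimal until corn reaches 0; allowable increase = 112 acres.

112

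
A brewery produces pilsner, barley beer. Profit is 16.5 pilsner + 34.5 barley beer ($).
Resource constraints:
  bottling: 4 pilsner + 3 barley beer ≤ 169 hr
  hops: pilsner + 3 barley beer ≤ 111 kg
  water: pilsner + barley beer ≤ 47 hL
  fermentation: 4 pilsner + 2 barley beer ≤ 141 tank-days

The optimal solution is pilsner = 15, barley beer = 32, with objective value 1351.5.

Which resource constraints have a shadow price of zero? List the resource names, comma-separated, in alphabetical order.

bottling: 156/169 (slack 13)
hops: 111/111 (binding)
water: 47/47 (binding)
fermentation: 124/141 (slack 17)
By complementary slackness, a constraint with positive slack has shadow price 0 → bottling, fermentation.

bottling, fermentation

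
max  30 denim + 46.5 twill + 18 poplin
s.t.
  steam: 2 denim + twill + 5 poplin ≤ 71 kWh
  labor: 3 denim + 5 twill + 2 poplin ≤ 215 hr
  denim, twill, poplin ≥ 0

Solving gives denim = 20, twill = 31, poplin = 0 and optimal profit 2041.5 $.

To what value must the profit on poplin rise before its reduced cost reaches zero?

25.5

Both steam and labor are binding at x*.
Dual feasibility on the basic columns requires 2·y_steam + 3·y_labor = 30, 1·y_steam + 5·y_labor = 46.5.
→ y_steam = 1.5 and y_labor = 9.
poplin enters the basis when its profit ≥ yᵀa₃ = 1.5·5 + 9·2 = 25.5.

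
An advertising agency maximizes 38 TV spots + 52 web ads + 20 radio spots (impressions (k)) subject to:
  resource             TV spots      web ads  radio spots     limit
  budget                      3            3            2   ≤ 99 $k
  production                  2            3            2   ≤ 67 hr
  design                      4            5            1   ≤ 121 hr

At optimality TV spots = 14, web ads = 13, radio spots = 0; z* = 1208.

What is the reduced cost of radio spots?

Check each constraint at x*: budget 81/99 (slack 18); production 67/67 (tight); design 121/121 (tight).
By complementary slackness, y = 0 for the non-binding constraint.
The binding rows give the dual system: 2·y_production + 4·y_design = 38 and 3·y_production + 5·y_design = 52.
→ y_production = 9 and y_design = 5.
Reduced cost of radio spots: c₃ − yᵀa₃ = 20 − (9·2 + 5·1) = 20 − 23 = -3.

-3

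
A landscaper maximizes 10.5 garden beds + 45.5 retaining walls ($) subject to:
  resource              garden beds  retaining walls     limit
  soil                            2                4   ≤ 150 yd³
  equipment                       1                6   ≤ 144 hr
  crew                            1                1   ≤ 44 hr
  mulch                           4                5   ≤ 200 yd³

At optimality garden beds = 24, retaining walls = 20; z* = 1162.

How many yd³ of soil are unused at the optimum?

soil used = 2·24 + 4·20 = 128; slack = 150 − 128 = 22.

22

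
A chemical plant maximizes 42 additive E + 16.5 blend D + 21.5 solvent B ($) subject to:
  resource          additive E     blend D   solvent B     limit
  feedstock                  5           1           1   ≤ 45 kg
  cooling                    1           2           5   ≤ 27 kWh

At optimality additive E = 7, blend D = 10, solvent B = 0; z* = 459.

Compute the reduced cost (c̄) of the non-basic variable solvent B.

Check each constraint at x*: feedstock 45/45 (tight); cooling 27/27 (tight).
Dual feasibility on the basic columns requires 5·y_feedstock + 1·y_cooling = 42, 1·y_feedstock + 2·y_cooling = 16.5.
This yields shadow prices y_feedstock = 7.5, y_cooling = 4.5.
Reduced cost of solvent B: c₃ − yᵀa₃ = 21.5 − (7.5·1 + 4.5·5) = 21.5 − 30 = -8.5.

-8.5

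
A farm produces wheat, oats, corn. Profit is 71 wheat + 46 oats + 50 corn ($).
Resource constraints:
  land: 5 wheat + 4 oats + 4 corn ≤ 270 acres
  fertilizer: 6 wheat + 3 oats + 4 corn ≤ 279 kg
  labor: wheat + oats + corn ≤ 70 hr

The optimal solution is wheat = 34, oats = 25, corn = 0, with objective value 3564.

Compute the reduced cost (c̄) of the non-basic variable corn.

Binding: land and fertilizer. Non-binding: labor (11 unused).
Slack constraints have shadow price 0 (complementary slackness).
From A_Bᵀ y = c: 5·y_land + 6·y_fertilizer = 71; 4·y_land + 3·y_fertilizer = 46.
This yields shadow prices y_land = 7, y_fertilizer = 6.
Reduced cost of corn: c₃ − yᵀa₃ = 50 − (7·4 + 6·4) = 50 − 52 = -2.

-2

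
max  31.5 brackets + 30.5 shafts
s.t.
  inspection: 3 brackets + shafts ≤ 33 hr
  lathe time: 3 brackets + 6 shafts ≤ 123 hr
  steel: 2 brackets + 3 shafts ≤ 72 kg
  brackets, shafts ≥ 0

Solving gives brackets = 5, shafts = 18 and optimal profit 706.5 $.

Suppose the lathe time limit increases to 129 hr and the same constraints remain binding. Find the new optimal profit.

Binding: inspection and lathe time. Non-binding: steel (8 unused).
By complementary slackness, y = 0 for the non-binding constraint.
Dual feasibility on the basic columns requires 3·y_inspection + 3·y_lathe time = 31.5, 1·y_inspection + 6·y_lathe time = 30.5.
→ y_inspection = 6.5 and y_lathe time = 4.
Δz = y_lathe time·Δb = 4 × (6) = 24, so new z* = 706.5 + 24 = 730.5.

730.5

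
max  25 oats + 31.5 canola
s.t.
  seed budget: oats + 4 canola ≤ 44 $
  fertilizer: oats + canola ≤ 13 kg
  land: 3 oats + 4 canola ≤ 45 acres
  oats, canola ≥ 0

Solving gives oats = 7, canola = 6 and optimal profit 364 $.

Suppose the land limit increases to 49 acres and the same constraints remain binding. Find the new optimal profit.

At the optimum: seed budget uses 31 of 44 (slack = 13); fertilizer uses 13 of 13 (binding); land uses 45 of 45 (binding).
By complementary slackness, y = 0 for the non-binding constraint.
The binding rows give the dual system: 1·y_fertilizer + 3·y_land = 25 and 1·y_fertilizer + 4·y_land = 31.5.
This yields shadow prices y_fertilizer = 5.5, y_land = 6.5.
Δz = y_land·Δb = 6.5 × (4) = 26, so new z* = 364 + 26 = 390.

390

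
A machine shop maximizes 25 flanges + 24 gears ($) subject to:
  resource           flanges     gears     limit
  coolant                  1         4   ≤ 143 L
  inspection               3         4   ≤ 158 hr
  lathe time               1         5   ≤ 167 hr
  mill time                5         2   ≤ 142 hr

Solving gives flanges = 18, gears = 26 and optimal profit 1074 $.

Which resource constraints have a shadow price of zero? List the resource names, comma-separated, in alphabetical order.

coolant, lathe time

coolant: 122/143 (slack 21)
inspection: 158/158 (binding)
lathe time: 148/167 (slack 19)
mill time: 142/142 (binding)
By complementary slackness, a constraint with positive slack has shadow price 0 → coolant, lathe time.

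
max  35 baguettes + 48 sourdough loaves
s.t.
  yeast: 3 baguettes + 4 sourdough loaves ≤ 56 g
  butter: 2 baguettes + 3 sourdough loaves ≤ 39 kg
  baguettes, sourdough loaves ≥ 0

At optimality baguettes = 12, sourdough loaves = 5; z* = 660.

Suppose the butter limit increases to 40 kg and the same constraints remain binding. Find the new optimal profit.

Check each constraint at x*: yeast 56/56 (tight); butter 39/39 (tight).
From A_Bᵀ y = c: 3·y_yeast + 2·y_butter = 35; 4·y_yeast + 3·y_butter = 48.
→ y_yeast = 9 and y_butter = 4.
Δz = y_butter·Δb = 4 × (1) = 4, so new z* = 660 + 4 = 664.

664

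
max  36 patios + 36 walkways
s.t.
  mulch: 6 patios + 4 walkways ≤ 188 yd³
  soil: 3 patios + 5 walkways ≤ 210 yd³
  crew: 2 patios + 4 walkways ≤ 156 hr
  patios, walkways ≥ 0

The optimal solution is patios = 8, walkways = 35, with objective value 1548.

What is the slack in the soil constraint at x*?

11

soil used = 3·8 + 5·35 = 199; slack = 210 − 199 = 11.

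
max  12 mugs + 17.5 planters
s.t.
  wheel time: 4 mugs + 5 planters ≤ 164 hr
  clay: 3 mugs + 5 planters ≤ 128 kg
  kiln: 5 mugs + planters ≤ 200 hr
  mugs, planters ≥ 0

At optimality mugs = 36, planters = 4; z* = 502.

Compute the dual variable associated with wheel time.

1.5

At the optimum: wheel time uses 164 of 164 (binding); clay uses 128 of 128 (binding); kiln uses 184 of 200 (slack = 16).
By complementary slackness, y = 0 for the non-binding constraint.
The binding rows give the dual system: 4·y_wheel time + 3·y_clay = 12 and 5·y_wheel time + 5·y_clay = 17.5.
→ y_wheel time = 1.5 and y_clay = 2.
Shadow price of wheel time = 1.5.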